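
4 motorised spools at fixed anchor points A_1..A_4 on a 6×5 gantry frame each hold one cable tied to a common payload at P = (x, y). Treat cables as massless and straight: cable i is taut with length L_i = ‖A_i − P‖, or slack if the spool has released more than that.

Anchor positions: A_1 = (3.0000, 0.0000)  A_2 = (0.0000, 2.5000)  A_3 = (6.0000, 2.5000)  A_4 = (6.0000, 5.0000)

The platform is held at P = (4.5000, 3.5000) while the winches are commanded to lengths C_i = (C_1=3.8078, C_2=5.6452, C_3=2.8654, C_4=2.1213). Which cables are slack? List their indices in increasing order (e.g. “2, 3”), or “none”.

2, 3

cable 1: L_1 = ‖A_1−P‖ = 3.8079;  C_1 = 3.8078 → taut
cable 2: L_2 = ‖A_2−P‖ = 4.6098;  C_2 = 5.6452 → slack
cable 3: L_3 = ‖A_3−P‖ = 1.8028;  C_3 = 2.8654 → slack
cable 4: L_4 = ‖A_4−P‖ = 2.1213;  C_4 = 2.1213 → taut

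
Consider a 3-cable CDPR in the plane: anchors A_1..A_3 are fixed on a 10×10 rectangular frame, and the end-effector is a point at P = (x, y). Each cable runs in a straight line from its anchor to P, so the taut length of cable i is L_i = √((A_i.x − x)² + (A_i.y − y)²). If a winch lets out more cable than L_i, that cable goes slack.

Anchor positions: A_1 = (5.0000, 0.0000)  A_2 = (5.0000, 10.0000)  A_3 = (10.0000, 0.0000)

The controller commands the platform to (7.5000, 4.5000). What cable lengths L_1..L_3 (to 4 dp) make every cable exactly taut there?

L_1: Δ = A_1−P = (-2.5000, -4.5000) → ‖Δ‖ = √26.5000 = 5.1478
L_2: Δ = A_2−P = (-2.5000, 5.5000) → ‖Δ‖ = √36.5000 = 6.0415
L_3: Δ = A_3−P = (2.5000, -4.5000) → ‖Δ‖ = √26.5000 = 5.1478

(5.1478, 6.0415, 5.1478)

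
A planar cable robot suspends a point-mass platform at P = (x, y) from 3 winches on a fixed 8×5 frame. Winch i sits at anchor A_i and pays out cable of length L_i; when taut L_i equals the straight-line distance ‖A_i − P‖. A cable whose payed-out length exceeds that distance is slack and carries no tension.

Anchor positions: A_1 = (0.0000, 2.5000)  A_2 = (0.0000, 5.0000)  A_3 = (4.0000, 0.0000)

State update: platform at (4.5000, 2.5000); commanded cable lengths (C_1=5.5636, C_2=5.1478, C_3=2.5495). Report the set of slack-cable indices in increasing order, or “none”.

1

cable 1: √((-4.5000)²+(0.0000)²)=4.5000, C_1=5.5636: slack
cable 2: √((-4.5000)²+(2.5000)²)=5.1478, C_2=5.1478: taut
cable 3: √((-0.5000)²+(-2.5000)²)=2.5495, C_3=2.5495: taut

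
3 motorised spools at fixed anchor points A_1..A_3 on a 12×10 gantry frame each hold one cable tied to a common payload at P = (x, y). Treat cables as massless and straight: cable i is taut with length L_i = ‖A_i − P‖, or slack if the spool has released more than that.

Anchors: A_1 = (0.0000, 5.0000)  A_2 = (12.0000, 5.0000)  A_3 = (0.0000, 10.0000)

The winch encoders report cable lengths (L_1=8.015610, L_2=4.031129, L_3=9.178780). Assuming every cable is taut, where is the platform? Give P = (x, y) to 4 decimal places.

circle eqns → linear via eq_j − eq_1; set k_j = A_j·A_j − L_j²
k_1 = 0.0000+25.0000−64.2500 = -39.2500
-24.0000·x + 0.0000·y = k_1−k_2 = -192.0000
0.0000·x − 10.0000·y = k_1−k_3 = -55.0000
solve first two rows → x=8.0000, y=5.5000

(8.0000, 5.5000)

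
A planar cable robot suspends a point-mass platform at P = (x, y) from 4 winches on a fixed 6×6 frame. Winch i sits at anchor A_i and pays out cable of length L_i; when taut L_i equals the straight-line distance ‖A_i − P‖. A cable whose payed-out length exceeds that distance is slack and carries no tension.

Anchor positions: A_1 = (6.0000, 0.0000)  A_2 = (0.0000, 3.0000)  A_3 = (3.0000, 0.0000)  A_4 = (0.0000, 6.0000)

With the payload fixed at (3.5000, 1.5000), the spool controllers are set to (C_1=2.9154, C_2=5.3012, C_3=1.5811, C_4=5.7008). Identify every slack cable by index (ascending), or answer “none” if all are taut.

2

i=1: geometric 2.9155 vs commanded 2.9154 ⇒ taut
i=2: geometric 3.8079 vs commanded 5.3012 ⇒ slack
i=3: geometric 1.5811 vs commanded 1.5811 ⇒ taut
i=4: geometric 5.7009 vs commanded 5.7008 ⇒ taut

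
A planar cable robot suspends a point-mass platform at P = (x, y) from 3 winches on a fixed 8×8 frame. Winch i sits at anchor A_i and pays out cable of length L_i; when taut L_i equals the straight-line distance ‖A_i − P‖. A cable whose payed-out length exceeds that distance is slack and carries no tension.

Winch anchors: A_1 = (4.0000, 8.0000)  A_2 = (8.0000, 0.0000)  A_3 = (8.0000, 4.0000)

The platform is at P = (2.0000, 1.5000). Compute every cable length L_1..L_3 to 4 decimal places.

(6.8007, 6.1847, 6.5000)

cable 1: Δx=2.0000, Δy=6.5000; L_1 = √(Δx²+Δy²) = 6.8007
cable 2: Δx=6.0000, Δy=-1.5000; L_2 = √(Δx²+Δy²) = 6.1847
cable 3: Δx=6.0000, Δy=2.5000; L_3 = √(Δx²+Δy²) = 6.5000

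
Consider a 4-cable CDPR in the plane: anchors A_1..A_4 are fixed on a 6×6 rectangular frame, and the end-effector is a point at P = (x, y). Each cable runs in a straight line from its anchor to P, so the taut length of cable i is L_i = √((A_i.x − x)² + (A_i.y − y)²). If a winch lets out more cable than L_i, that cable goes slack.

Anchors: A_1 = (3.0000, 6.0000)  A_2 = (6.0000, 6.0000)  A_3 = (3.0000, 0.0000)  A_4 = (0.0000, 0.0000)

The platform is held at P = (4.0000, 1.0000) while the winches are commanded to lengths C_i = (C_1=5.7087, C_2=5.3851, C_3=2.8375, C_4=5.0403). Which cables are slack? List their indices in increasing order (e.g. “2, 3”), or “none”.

1, 3, 4

cable 1: L_1 = ‖A_1−P‖ = 5.0990;  C_1 = 5.7087 → slack
cable 2: L_2 = ‖A_2−P‖ = 5.3852;  C_2 = 5.3851 → taut
cable 3: L_3 = ‖A_3−P‖ = 1.4142;  C_3 = 2.8375 → slack
cable 4: L_4 = ‖A_4−P‖ = 4.1231;  C_4 = 5.0403 → slack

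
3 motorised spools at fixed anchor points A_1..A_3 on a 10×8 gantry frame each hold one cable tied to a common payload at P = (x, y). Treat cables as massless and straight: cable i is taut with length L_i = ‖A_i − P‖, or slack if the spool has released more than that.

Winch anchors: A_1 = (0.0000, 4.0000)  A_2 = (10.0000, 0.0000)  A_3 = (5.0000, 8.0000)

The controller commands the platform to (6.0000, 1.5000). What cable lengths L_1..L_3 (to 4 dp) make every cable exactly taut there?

cable 1: Δx=-6.0000, Δy=2.5000; L_1 = √(Δx²+Δy²) = 6.5000
cable 2: Δx=4.0000, Δy=-1.5000; L_2 = √(Δx²+Δy²) = 4.2720
cable 3: Δx=-1.0000, Δy=6.5000; L_3 = √(Δx²+Δy²) = 6.5765

(6.5000, 4.2720, 6.5765)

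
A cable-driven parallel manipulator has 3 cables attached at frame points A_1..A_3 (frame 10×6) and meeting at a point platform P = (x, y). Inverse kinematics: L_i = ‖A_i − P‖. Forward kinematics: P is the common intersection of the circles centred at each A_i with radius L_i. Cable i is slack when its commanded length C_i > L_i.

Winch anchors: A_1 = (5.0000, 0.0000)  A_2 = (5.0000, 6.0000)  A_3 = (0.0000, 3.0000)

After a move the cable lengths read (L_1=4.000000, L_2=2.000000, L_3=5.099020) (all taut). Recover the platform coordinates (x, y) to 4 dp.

expand ‖A_i−P‖²=L_i² and subtract eq 1 (q_i ≔ ‖A_i‖²−L_i²)
q_1 = 25.0000+0.0000−16.0000 = 9.0000
eq1−eq2 → [0.0000  -12.0000]·P = -48.0000
eq1−eq3 → [10.0000  -6.0000]·P = 26.0000
2×2 solve → P = (5.0000, 4.0000)

(5.0000, 4.0000)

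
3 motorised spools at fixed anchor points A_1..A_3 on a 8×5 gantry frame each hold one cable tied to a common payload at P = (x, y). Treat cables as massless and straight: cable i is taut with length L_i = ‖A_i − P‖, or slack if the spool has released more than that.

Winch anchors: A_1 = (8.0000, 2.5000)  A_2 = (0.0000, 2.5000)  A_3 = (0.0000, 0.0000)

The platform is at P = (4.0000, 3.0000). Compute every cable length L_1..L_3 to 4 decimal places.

(4.0311, 4.0311, 5.0000)

cable 1: Δx=4.0000, Δy=-0.5000; L_1 = √(Δx²+Δy²) = 4.0311
cable 2: Δx=-4.0000, Δy=-0.5000; L_2 = √(Δx²+Δy²) = 4.0311
cable 3: Δx=-4.0000, Δy=-3.0000; L_3 = √(Δx²+Δy²) = 5.0000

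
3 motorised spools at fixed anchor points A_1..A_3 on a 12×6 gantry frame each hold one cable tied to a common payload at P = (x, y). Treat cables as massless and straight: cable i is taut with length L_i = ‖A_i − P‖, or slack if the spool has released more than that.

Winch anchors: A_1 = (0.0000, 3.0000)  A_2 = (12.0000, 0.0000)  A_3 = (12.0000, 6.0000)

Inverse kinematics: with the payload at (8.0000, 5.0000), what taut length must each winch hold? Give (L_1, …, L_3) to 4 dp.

L_1 = √((0.0000−8.0000)² + (3.0000−5.0000)²) = 8.2462
L_2 = √((12.0000−8.0000)² + (0.0000−5.0000)²) = 6.4031
L_3 = √((12.0000−8.0000)² + (6.0000−5.0000)²) = 4.1231

(8.2462, 6.4031, 4.1231)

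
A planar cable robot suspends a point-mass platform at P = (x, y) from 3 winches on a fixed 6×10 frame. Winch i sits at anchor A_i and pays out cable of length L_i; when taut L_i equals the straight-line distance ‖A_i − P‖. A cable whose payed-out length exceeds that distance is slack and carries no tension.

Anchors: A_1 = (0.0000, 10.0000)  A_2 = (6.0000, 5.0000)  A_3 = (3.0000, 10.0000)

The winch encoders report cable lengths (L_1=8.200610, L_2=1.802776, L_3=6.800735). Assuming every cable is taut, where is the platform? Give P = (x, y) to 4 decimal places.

circle eqns → linear via eq_j − eq_1; set k_j = A_j·A_j − L_j²
k_1 = 0.0000+100.0000−67.2500 = 32.7500
-12.0000·x + 10.0000·y = k_1−k_2 = -25.0000
-6.0000·x + 0.0000·y = k_1−k_3 = -30.0000
solve first two rows → x=5.0000, y=3.5000

(5.0000, 3.5000)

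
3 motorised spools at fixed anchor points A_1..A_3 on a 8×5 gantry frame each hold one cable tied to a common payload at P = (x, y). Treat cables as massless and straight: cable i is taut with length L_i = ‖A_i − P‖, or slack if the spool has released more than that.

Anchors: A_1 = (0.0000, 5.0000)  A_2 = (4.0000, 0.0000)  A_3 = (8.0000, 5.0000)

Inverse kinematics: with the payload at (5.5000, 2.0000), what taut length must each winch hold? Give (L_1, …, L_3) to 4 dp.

L_1: Δ = A_1−P = (-5.5000, 3.0000) → ‖Δ‖ = √39.2500 = 6.2650
L_2: Δ = A_2−P = (-1.5000, -2.0000) → ‖Δ‖ = √6.2500 = 2.5000
L_3: Δ = A_3−P = (2.5000, 3.0000) → ‖Δ‖ = √15.2500 = 3.9051

(6.2650, 2.5000, 3.9051)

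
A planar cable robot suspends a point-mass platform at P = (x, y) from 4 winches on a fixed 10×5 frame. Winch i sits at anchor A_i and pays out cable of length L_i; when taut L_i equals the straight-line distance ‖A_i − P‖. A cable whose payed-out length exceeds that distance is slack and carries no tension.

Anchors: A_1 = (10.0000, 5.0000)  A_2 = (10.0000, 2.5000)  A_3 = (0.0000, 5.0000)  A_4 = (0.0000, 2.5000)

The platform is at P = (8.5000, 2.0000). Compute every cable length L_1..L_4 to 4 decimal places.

(3.3541, 1.5811, 9.0139, 8.5147)

cable 1: Δx=1.5000, Δy=3.0000; L_1 = √(Δx²+Δy²) = 3.3541
cable 2: Δx=1.5000, Δy=0.5000; L_2 = √(Δx²+Δy²) = 1.5811
cable 3: Δx=-8.5000, Δy=3.0000; L_3 = √(Δx²+Δy²) = 9.0139
cable 4: Δx=-8.5000, Δy=0.5000; L_4 = √(Δx²+Δy²) = 8.5147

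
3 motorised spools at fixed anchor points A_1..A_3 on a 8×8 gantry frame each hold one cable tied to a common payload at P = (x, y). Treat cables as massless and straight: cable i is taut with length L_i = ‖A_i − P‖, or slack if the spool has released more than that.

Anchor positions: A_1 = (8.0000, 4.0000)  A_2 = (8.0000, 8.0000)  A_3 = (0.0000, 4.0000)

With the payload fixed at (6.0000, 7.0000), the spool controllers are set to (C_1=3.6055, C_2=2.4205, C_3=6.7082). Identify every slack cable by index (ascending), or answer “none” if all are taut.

i=1: geometric 3.6056 vs commanded 3.6055 ⇒ taut
i=2: geometric 2.2361 vs commanded 2.4205 ⇒ slack
i=3: geometric 6.7082 vs commanded 6.7082 ⇒ taut

2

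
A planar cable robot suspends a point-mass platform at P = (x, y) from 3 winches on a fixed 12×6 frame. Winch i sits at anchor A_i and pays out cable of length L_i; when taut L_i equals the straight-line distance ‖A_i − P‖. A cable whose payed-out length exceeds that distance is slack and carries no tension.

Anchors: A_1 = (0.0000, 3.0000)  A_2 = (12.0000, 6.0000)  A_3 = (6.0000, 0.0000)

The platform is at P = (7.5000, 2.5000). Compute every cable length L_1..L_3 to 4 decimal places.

(7.5166, 5.7009, 2.9155)

L_1 = √((0.0000−7.5000)² + (3.0000−2.5000)²) = 7.5166
L_2 = √((12.0000−7.5000)² + (6.0000−2.5000)²) = 5.7009
L_3 = √((6.0000−7.5000)² + (0.0000−2.5000)²) = 2.9155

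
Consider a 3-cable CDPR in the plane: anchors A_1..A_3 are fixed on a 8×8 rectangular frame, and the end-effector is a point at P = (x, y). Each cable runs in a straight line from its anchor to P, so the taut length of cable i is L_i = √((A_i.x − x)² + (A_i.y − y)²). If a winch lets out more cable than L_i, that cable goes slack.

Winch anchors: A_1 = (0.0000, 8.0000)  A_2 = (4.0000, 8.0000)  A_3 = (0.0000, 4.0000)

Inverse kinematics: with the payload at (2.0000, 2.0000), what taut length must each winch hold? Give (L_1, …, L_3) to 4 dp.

(6.3246, 6.3246, 2.8284)

cable 1: Δx=-2.0000, Δy=6.0000; L_1 = √(Δx²+Δy²) = 6.3246
cable 2: Δx=2.0000, Δy=6.0000; L_2 = √(Δx²+Δy²) = 6.3246
cable 3: Δx=-2.0000, Δy=2.0000; L_3 = √(Δx²+Δy²) = 2.8284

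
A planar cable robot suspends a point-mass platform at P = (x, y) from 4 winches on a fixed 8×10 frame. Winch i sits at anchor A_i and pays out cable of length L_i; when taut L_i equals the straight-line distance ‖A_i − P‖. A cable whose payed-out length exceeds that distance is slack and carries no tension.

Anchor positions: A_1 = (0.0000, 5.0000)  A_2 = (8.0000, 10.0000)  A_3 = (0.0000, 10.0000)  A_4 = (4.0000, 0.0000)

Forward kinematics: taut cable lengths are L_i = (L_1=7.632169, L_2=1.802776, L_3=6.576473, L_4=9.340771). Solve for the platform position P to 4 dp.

each cable: (A_i−P)·(A_i−P) = L_i²; let q_i = ‖A_i‖²−L_i²
q_1 = 0.0000+25.0000−58.2500 = -33.2500
row 1: -16.0000x − 10.0000y = -194.0000  (q_2=160.7500)
row 2: 0.0000x − 10.0000y = -90.0000  (q_3=56.7500)
row 3: -8.0000x + 10.0000y = 38.0000  (q_4=-71.2500)
Cramer on rows 1–2 → x = 6.5000, y = 9.0000
check cable 4: ‖A_4−P‖² = 87.2500 ≈ L_4² = 87.2500 ✓

(6.5000, 9.0000)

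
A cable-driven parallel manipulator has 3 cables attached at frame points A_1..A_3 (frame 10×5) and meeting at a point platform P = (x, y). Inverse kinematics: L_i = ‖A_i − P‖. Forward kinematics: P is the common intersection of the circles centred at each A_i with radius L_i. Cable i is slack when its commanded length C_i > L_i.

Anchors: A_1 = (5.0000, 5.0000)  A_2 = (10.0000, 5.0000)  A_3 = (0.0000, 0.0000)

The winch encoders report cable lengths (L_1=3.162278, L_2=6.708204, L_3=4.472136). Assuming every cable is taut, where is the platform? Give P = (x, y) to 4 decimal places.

(4.0000, 2.0000)

expand ‖A_i−P‖²=L_i² and subtract eq 1 (q_i ≔ ‖A_i‖²−L_i²)
q_1 = 25.0000+25.0000−10.0000 = 40.0000
eq1−eq2 → [-10.0000  0.0000]·P = -40.0000
eq1−eq3 → [10.0000  10.0000]·P = 60.0000
2×2 solve → P = (4.0000, 2.0000)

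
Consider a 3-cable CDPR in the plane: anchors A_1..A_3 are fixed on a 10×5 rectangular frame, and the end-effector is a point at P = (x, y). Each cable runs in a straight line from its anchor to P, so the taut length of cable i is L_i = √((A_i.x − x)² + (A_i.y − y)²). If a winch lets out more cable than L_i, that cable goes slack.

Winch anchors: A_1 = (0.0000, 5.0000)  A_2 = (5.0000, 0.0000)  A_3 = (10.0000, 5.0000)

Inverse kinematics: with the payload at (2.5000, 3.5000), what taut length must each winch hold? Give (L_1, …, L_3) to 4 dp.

cable 1: Δx=-2.5000, Δy=1.5000; L_1 = √(Δx²+Δy²) = 2.9155
cable 2: Δx=2.5000, Δy=-3.5000; L_2 = √(Δx²+Δy²) = 4.3012
cable 3: Δx=7.5000, Δy=1.5000; L_3 = √(Δx²+Δy²) = 7.6485

(2.9155, 4.3012, 7.6485)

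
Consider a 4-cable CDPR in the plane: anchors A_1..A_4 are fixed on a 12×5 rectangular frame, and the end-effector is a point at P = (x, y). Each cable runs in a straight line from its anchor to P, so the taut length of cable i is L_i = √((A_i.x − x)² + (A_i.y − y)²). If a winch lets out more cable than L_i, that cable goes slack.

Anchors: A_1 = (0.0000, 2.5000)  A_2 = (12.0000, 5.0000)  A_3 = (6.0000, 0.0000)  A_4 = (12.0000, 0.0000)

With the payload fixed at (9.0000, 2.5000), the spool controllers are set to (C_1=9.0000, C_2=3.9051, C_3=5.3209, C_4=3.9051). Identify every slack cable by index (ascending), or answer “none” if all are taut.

cable 1: L_1 = ‖A_1−P‖ = 9.0000;  C_1 = 9.0000 → taut
cable 2: L_2 = ‖A_2−P‖ = 3.9051;  C_2 = 3.9051 → taut
cable 3: L_3 = ‖A_3−P‖ = 3.9051;  C_3 = 5.3209 → slack
cable 4: L_4 = ‖A_4−P‖ = 3.9051;  C_4 = 3.9051 → taut

3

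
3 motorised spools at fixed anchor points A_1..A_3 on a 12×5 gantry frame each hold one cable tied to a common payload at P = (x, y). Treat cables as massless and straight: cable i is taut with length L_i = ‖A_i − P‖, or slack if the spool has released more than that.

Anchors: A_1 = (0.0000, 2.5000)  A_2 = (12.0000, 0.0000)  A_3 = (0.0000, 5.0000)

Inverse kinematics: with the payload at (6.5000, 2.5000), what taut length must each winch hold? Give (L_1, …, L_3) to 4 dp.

(6.5000, 6.0415, 6.9642)

cable 1: Δx=-6.5000, Δy=0.0000; L_1 = √(Δx²+Δy²) = 6.5000
cable 2: Δx=5.5000, Δy=-2.5000; L_2 = √(Δx²+Δy²) = 6.0415
cable 3: Δx=-6.5000, Δy=2.5000; L_3 = √(Δx²+Δy²) = 6.9642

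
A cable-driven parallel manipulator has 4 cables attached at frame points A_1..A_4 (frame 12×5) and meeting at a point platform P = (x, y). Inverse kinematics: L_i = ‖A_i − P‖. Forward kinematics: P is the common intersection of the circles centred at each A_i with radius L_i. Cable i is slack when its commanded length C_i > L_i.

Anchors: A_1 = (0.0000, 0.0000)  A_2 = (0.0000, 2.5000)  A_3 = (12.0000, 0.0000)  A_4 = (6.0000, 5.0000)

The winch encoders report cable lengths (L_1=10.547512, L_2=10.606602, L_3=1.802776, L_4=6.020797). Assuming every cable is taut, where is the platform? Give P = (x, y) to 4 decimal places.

(10.5000, 1.0000)

each cable: (A_i−P)·(A_i−P) = L_i²; let c_i = ‖A_i‖²−L_i²
c_1 = 0.0000+0.0000−111.2500 = -111.2500
row 1: 0.0000x − 5.0000y = -5.0000  (c_2=-106.2500)
row 2: -24.0000x + 0.0000y = -252.0000  (c_3=140.7500)
row 3: -12.0000x − 10.0000y = -136.0000  (c_4=24.7500)
Cramer on rows 1–2 → x = 10.5000, y = 1.0000
check cable 4: ‖A_4−P‖² = 36.2500 ≈ L_4² = 36.2500 ✓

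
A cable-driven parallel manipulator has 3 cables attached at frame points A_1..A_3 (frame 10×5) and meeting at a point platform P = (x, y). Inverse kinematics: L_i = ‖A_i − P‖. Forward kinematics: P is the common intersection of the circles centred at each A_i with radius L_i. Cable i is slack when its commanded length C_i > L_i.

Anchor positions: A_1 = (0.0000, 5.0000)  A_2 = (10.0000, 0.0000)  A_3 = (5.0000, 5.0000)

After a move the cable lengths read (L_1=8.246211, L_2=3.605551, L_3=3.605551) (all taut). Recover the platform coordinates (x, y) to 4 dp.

(8.0000, 3.0000)

each cable: (A_i−P)·(A_i−P) = L_i²; let k_i = ‖A_i‖²−L_i²
k_1 = 0.0000+25.0000−68.0000 = -43.0000
row 1: -20.0000x + 10.0000y = -130.0000  (k_2=87.0000)
row 2: -10.0000x + 0.0000y = -80.0000  (k_3=37.0000)
Cramer on rows 1–2 → x = 8.0000, y = 3.0000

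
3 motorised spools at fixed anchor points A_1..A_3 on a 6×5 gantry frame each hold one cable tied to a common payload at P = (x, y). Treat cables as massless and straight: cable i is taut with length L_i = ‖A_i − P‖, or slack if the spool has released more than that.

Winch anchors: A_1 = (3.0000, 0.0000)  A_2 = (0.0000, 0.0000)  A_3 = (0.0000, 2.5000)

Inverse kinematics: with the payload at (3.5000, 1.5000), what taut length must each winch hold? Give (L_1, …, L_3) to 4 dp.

cable 1: Δx=-0.5000, Δy=-1.5000; L_1 = √(Δx²+Δy²) = 1.5811
cable 2: Δx=-3.5000, Δy=-1.5000; L_2 = √(Δx²+Δy²) = 3.8079
cable 3: Δx=-3.5000, Δy=1.0000; L_3 = √(Δx²+Δy²) = 3.6401

(1.5811, 3.8079, 3.6401)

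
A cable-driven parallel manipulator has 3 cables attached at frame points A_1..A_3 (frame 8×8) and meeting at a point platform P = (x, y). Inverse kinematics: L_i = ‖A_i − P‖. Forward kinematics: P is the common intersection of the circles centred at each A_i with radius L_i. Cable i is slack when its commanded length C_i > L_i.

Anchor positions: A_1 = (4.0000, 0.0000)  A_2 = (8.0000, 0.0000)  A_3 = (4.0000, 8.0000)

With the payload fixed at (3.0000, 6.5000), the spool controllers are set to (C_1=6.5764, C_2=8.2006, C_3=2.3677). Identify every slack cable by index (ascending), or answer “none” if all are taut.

cable 1: L_1 = ‖A_1−P‖ = 6.5765;  C_1 = 6.5764 → taut
cable 2: L_2 = ‖A_2−P‖ = 8.2006;  C_2 = 8.2006 → taut
cable 3: L_3 = ‖A_3−P‖ = 1.8028;  C_3 = 2.3677 → slack

3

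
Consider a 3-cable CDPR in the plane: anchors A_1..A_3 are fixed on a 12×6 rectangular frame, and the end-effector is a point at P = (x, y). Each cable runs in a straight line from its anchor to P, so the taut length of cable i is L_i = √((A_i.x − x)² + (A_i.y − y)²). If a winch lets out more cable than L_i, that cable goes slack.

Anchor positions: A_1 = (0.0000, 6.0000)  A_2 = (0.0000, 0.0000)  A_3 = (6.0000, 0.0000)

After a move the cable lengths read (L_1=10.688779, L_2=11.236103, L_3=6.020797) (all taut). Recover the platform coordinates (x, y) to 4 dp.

(10.5000, 4.0000)

expand ‖A_i−P‖²=L_i² and subtract eq 1 (q_i ≔ ‖A_i‖²−L_i²)
q_1 = 0.0000+36.0000−114.2500 = -78.2500
eq1−eq2 → [0.0000  12.0000]·P = 48.0000
eq1−eq3 → [-12.0000  12.0000]·P = -78.0000
2×2 solve → P = (10.5000, 4.0000)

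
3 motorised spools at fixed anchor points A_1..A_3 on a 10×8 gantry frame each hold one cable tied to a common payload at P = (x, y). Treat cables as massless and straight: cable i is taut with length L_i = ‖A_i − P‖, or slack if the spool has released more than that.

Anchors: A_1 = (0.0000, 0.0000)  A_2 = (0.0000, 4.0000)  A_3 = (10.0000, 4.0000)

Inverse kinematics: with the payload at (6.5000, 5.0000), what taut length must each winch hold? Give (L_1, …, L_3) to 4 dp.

(8.2006, 6.5765, 3.6401)

L_1 = √((0.0000−6.5000)² + (0.0000−5.0000)²) = 8.2006
L_2 = √((0.0000−6.5000)² + (4.0000−5.0000)²) = 6.5765
L_3 = √((10.0000−6.5000)² + (4.0000−5.0000)²) = 3.6401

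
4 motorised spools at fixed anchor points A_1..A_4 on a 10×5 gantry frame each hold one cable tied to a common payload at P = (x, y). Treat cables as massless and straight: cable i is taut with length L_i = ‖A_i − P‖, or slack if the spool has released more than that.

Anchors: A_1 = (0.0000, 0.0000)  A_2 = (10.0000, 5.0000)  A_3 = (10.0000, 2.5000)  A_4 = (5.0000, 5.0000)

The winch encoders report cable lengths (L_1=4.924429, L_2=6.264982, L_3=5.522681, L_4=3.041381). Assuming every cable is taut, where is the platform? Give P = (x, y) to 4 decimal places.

(4.5000, 2.0000)

each cable: (A_i−P)·(A_i−P) = L_i²; let k_i = ‖A_i‖²−L_i²
k_1 = 0.0000+0.0000−24.2500 = -24.2500
row 1: -20.0000x − 10.0000y = -110.0000  (k_2=85.7500)
row 2: -20.0000x − 5.0000y = -100.0000  (k_3=75.7500)
row 3: -10.0000x − 10.0000y = -65.0000  (k_4=40.7500)
Cramer on rows 1–2 → x = 4.5000, y = 2.0000
check cable 4: ‖A_4−P‖² = 9.2500 ≈ L_4² = 9.2500 ✓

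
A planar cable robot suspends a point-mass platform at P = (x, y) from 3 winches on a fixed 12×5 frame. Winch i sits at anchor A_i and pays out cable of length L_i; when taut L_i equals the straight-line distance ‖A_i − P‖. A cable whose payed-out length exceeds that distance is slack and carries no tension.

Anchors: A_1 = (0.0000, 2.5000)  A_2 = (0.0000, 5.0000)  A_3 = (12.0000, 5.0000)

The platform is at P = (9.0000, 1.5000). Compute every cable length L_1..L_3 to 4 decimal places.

L_1 = √((0.0000−9.0000)² + (2.5000−1.5000)²) = 9.0554
L_2 = √((0.0000−9.0000)² + (5.0000−1.5000)²) = 9.6566
L_3 = √((12.0000−9.0000)² + (5.0000−1.5000)²) = 4.6098

(9.0554, 9.6566, 4.6098)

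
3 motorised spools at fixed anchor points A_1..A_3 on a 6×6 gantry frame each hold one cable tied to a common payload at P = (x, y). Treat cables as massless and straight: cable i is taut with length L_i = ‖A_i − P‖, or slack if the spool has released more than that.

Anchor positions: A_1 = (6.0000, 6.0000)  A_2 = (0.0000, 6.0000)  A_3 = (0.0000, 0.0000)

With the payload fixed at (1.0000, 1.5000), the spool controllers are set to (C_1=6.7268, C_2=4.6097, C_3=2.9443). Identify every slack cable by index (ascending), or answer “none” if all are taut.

i=1: geometric 6.7268 vs commanded 6.7268 ⇒ taut
i=2: geometric 4.6098 vs commanded 4.6097 ⇒ taut
i=3: geometric 1.8028 vs commanded 2.9443 ⇒ slack

3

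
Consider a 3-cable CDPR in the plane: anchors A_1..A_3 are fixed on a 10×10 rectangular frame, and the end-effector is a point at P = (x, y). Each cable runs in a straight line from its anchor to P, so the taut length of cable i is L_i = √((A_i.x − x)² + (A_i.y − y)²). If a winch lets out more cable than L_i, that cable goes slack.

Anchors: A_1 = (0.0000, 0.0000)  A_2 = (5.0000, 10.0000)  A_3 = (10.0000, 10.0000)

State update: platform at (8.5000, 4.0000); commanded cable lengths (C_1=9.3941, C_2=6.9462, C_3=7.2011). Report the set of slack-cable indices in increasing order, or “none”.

i=1: geometric 9.3941 vs commanded 9.3941 ⇒ taut
i=2: geometric 6.9462 vs commanded 6.9462 ⇒ taut
i=3: geometric 6.1847 vs commanded 7.2011 ⇒ slack

3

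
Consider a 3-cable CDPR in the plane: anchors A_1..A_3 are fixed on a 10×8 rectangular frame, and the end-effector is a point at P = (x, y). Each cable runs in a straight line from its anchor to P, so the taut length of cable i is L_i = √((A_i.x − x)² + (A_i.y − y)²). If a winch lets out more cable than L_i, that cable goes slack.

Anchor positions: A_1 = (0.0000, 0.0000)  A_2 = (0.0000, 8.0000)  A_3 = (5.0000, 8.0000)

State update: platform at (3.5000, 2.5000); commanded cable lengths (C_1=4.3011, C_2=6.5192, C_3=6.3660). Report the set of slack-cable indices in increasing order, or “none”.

cable 1: √((-3.5000)²+(-2.5000)²)=4.3012, C_1=4.3011: taut
cable 2: √((-3.5000)²+(5.5000)²)=6.5192, C_2=6.5192: taut
cable 3: √((1.5000)²+(5.5000)²)=5.7009, C_3=6.3660: slack

3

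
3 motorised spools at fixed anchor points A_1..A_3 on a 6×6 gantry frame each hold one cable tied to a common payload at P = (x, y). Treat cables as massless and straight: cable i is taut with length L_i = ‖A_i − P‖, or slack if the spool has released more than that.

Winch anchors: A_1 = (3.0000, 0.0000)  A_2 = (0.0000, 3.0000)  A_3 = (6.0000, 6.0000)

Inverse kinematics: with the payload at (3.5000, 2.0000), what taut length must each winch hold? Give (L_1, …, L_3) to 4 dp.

(2.0616, 3.6401, 4.7170)

L_1 = √((3.0000−3.5000)² + (0.0000−2.0000)²) = 2.0616
L_2 = √((0.0000−3.5000)² + (3.0000−2.0000)²) = 3.6401
L_3 = √((6.0000−3.5000)² + (6.0000−2.0000)²) = 4.7170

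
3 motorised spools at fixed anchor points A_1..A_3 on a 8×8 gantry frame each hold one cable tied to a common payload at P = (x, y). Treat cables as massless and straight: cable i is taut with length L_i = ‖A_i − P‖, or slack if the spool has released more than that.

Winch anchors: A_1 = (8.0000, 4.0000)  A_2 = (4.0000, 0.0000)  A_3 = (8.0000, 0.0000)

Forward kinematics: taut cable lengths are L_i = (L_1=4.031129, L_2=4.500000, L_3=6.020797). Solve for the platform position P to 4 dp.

each cable: (A_i−P)·(A_i−P) = L_i²; let k_i = ‖A_i‖²−L_i²
k_1 = 64.0000+16.0000−16.2500 = 63.7500
row 1: 8.0000x + 8.0000y = 68.0000  (k_2=-4.2500)
row 2: 0.0000x + 8.0000y = 36.0000  (k_3=27.7500)
Cramer on rows 1–2 → x = 4.0000, y = 4.5000

(4.0000, 4.5000)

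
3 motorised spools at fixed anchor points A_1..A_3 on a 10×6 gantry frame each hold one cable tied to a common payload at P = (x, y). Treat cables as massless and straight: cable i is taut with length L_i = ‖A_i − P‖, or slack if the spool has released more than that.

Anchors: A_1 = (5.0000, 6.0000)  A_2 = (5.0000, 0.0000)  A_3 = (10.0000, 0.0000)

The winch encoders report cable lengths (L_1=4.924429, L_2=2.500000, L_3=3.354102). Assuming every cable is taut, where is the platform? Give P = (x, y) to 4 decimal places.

(7.0000, 1.5000)

each cable: (A_i−P)·(A_i−P) = L_i²; let c_i = ‖A_i‖²−L_i²
c_1 = 25.0000+36.0000−24.2500 = 36.7500
row 1: 0.0000x + 12.0000y = 18.0000  (c_2=18.7500)
row 2: -10.0000x + 12.0000y = -52.0000  (c_3=88.7500)
Cramer on rows 1–2 → x = 7.0000, y = 1.5000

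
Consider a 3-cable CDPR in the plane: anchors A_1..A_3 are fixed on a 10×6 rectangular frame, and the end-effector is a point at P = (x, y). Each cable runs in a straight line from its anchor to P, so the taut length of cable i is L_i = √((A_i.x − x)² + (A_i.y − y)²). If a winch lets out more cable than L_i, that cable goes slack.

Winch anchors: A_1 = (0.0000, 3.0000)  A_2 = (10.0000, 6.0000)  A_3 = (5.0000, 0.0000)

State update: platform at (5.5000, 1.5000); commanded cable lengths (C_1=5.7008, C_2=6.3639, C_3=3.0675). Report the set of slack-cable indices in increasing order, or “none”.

3

i=1: geometric 5.7009 vs commanded 5.7008 ⇒ taut
i=2: geometric 6.3640 vs commanded 6.3639 ⇒ taut
i=3: geometric 1.5811 vs commanded 3.0675 ⇒ slack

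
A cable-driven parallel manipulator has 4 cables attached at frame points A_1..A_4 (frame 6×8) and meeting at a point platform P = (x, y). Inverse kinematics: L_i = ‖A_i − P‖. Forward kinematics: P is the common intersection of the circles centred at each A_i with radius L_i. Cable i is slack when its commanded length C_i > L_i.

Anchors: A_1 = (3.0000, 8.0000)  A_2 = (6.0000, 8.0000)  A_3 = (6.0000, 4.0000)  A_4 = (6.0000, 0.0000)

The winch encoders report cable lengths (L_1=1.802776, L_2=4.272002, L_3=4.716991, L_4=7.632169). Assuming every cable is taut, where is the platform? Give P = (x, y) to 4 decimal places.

(2.0000, 6.5000)

each cable: (A_i−P)·(A_i−P) = L_i²; let k_i = ‖A_i‖²−L_i²
k_1 = 9.0000+64.0000−3.2500 = 69.7500
row 1: -6.0000x + 0.0000y = -12.0000  (k_2=81.7500)
row 2: -6.0000x + 8.0000y = 40.0000  (k_3=29.7500)
row 3: -6.0000x + 16.0000y = 92.0000  (k_4=-22.2500)
Cramer on rows 1–2 → x = 2.0000, y = 6.5000
check cable 4: ‖A_4−P‖² = 58.2500 ≈ L_4² = 58.2500 ✓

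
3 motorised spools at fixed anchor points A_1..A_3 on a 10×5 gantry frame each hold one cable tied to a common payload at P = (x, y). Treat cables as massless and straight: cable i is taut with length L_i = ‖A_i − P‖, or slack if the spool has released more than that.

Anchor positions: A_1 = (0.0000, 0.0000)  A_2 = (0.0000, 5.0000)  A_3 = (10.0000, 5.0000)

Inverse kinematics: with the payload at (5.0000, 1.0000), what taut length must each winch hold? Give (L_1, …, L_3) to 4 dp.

(5.0990, 6.4031, 6.4031)

cable 1: Δx=-5.0000, Δy=-1.0000; L_1 = √(Δx²+Δy²) = 5.0990
cable 2: Δx=-5.0000, Δy=4.0000; L_2 = √(Δx²+Δy²) = 6.4031
cable 3: Δx=5.0000, Δy=4.0000; L_3 = √(Δx²+Δy²) = 6.4031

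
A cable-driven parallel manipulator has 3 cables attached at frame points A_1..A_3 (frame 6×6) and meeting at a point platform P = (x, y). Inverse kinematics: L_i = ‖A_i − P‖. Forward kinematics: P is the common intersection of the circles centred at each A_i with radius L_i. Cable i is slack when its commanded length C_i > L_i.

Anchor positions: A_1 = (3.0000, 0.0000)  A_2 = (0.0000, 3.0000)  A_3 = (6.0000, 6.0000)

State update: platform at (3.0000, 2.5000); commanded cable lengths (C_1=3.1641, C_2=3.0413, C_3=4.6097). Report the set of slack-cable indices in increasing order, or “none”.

1

cable 1: L_1 = ‖A_1−P‖ = 2.5000;  C_1 = 3.1641 → slack
cable 2: L_2 = ‖A_2−P‖ = 3.0414;  C_2 = 3.0413 → taut
cable 3: L_3 = ‖A_3−P‖ = 4.6098;  C_3 = 4.6097 → taut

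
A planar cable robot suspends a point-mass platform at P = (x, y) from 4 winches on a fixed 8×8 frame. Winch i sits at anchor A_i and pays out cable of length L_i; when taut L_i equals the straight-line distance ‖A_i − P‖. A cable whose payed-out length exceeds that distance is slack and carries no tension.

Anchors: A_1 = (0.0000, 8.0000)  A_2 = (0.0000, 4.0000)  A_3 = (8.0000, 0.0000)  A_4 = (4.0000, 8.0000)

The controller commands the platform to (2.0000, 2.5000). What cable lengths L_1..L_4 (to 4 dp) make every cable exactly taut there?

(5.8523, 2.5000, 6.5000, 5.8523)

cable 1: Δx=-2.0000, Δy=5.5000; L_1 = √(Δx²+Δy²) = 5.8523
cable 2: Δx=-2.0000, Δy=1.5000; L_2 = √(Δx²+Δy²) = 2.5000
cable 3: Δx=6.0000, Δy=-2.5000; L_3 = √(Δx²+Δy²) = 6.5000
cable 4: Δx=2.0000, Δy=5.5000; L_4 = √(Δx²+Δy²) = 5.8523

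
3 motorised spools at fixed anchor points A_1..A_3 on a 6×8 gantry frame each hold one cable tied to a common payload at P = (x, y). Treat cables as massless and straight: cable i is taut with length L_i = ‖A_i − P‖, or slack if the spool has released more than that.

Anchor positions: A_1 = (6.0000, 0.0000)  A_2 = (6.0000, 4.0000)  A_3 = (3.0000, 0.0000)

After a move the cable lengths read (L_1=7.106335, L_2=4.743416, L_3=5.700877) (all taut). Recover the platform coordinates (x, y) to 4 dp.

each cable: (A_i−P)·(A_i−P) = L_i²; let c_i = ‖A_i‖²−L_i²
c_1 = 36.0000+0.0000−50.5000 = -14.5000
row 1: 0.0000x − 8.0000y = -44.0000  (c_2=29.5000)
row 2: 6.0000x + 0.0000y = 9.0000  (c_3=-23.5000)
Cramer on rows 1–2 → x = 1.5000, y = 5.5000

(1.5000, 5.5000)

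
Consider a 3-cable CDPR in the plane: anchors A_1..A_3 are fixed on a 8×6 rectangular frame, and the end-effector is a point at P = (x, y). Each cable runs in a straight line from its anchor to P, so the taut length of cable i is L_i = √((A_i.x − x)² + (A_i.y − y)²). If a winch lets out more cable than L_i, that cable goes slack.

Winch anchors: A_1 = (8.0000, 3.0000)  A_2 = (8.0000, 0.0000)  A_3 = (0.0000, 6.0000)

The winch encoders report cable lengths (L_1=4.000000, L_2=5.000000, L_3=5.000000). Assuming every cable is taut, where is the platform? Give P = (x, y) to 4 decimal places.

(4.0000, 3.0000)

each cable: (A_i−P)·(A_i−P) = L_i²; let c_i = ‖A_i‖²−L_i²
c_1 = 64.0000+9.0000−16.0000 = 57.0000
row 1: 0.0000x + 6.0000y = 18.0000  (c_2=39.0000)
row 2: 16.0000x − 6.0000y = 46.0000  (c_3=11.0000)
Cramer on rows 1–2 → x = 4.0000, y = 3.0000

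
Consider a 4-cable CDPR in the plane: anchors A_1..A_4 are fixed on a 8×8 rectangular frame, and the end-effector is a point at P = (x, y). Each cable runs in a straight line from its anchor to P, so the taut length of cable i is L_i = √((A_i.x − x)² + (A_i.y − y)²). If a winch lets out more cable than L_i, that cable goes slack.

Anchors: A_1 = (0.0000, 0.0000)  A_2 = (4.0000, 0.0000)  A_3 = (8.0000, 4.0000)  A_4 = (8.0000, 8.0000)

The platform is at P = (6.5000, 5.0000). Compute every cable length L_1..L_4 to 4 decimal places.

L_1 = √((0.0000−6.5000)² + (0.0000−5.0000)²) = 8.2006
L_2 = √((4.0000−6.5000)² + (0.0000−5.0000)²) = 5.5902
L_3 = √((8.0000−6.5000)² + (4.0000−5.0000)²) = 1.8028
L_4 = √((8.0000−6.5000)² + (8.0000−5.0000)²) = 3.3541

(8.2006, 5.5902, 1.8028, 3.3541)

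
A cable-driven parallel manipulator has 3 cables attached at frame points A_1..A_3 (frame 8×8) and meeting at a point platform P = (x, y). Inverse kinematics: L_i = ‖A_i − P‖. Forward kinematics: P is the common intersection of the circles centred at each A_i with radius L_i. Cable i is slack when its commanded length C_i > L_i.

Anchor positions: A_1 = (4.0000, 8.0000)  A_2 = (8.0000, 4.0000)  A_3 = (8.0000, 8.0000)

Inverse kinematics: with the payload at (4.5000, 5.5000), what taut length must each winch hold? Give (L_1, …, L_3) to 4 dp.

(2.5495, 3.8079, 4.3012)

L_1 = √((4.0000−4.5000)² + (8.0000−5.5000)²) = 2.5495
L_2 = √((8.0000−4.5000)² + (4.0000−5.5000)²) = 3.8079
L_3 = √((8.0000−4.5000)² + (8.0000−5.5000)²) = 4.3012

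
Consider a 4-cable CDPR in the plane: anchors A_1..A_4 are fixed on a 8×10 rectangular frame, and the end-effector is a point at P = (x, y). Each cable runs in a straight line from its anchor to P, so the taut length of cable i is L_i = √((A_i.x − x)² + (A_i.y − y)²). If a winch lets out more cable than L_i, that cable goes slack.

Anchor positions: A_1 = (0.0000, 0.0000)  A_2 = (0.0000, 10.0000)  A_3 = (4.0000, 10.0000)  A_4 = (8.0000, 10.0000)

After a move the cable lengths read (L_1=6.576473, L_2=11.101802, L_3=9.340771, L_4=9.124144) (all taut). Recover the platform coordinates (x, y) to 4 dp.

each cable: (A_i−P)·(A_i−P) = L_i²; let c_i = ‖A_i‖²−L_i²
c_1 = 0.0000+0.0000−43.2500 = -43.2500
row 1: 0.0000x − 20.0000y = -20.0000  (c_2=-23.2500)
row 2: -8.0000x − 20.0000y = -72.0000  (c_3=28.7500)
row 3: -16.0000x − 20.0000y = -124.0000  (c_4=80.7500)
Cramer on rows 1–2 → x = 6.5000, y = 1.0000
check cable 4: ‖A_4−P‖² = 83.2500 ≈ L_4² = 83.2500 ✓

(6.5000, 1.0000)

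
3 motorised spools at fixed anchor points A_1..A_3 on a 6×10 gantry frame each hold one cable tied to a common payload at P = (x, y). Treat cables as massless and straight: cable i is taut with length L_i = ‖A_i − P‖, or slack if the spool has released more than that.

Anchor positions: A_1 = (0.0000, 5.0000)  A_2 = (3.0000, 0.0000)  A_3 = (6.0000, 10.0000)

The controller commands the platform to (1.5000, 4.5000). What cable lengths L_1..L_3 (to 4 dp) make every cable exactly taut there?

(1.5811, 4.7434, 7.1063)

L_1: Δ = A_1−P = (-1.5000, 0.5000) → ‖Δ‖ = √2.5000 = 1.5811
L_2: Δ = A_2−P = (1.5000, -4.5000) → ‖Δ‖ = √22.5000 = 4.7434
L_3: Δ = A_3−P = (4.5000, 5.5000) → ‖Δ‖ = √50.5000 = 7.1063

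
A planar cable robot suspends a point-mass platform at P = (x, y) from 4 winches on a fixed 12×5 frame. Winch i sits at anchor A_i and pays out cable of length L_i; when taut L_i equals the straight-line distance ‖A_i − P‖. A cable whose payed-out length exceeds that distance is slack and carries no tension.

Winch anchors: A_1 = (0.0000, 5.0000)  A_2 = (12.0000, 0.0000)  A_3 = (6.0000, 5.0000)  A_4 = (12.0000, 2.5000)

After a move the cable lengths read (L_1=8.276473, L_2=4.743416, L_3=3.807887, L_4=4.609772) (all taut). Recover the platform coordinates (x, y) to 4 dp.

(7.5000, 1.5000)

expand ‖A_i−P‖²=L_i² and subtract eq 1 (k_i ≔ ‖A_i‖²−L_i²)
k_1 = 0.0000+25.0000−68.5000 = -43.5000
eq1−eq2 → [-24.0000  10.0000]·P = -165.0000
eq1−eq3 → [-12.0000  0.0000]·P = -90.0000
eq1−eq4 → [-24.0000  5.0000]·P = -172.5000
2×2 solve → P = (7.5000, 1.5000)
check cable 4: ‖A_4−P‖² = 21.2500 ≈ L_4² = 21.2500 ✓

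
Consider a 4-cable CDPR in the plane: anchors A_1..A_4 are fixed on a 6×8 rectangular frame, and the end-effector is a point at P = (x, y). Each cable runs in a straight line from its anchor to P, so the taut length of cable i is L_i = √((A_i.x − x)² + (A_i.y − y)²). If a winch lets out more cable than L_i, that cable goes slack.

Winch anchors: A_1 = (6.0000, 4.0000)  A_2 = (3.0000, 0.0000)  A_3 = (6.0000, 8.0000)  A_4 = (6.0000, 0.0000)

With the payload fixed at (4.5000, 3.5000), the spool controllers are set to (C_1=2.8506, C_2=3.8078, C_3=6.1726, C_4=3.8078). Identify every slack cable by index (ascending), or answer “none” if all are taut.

cable 1: √((1.5000)²+(0.5000)²)=1.5811, C_1=2.8506: slack
cable 2: √((-1.5000)²+(-3.5000)²)=3.8079, C_2=3.8078: taut
cable 3: √((1.5000)²+(4.5000)²)=4.7434, C_3=6.1726: slack
cable 4: √((1.5000)²+(-3.5000)²)=3.8079, C_4=3.8078: taut

1, 3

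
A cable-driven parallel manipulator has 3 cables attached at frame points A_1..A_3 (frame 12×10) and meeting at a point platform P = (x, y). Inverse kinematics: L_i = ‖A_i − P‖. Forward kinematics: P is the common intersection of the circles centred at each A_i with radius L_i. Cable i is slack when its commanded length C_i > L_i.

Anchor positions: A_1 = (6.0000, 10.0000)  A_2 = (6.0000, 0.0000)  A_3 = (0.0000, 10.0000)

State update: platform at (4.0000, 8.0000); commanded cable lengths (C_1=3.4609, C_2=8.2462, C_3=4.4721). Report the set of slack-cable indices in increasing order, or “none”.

1

cable 1: L_1 = ‖A_1−P‖ = 2.8284;  C_1 = 3.4609 → slack
cable 2: L_2 = ‖A_2−P‖ = 8.2462;  C_2 = 8.2462 → taut
cable 3: L_3 = ‖A_3−P‖ = 4.4721;  C_3 = 4.4721 → taut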